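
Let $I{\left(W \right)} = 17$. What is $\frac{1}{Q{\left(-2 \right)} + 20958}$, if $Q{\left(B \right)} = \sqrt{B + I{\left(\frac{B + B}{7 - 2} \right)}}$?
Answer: $\frac{6986}{146412583} - \frac{\sqrt{15}}{439237749} \approx 4.7706 \cdot 10^{-5}$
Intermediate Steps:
$Q{\left(B \right)} = \sqrt{17 + B}$ ($Q{\left(B \right)} = \sqrt{B + 17} = \sqrt{17 + B}$)
$\frac{1}{Q{\left(-2 \right)} + 20958} = \frac{1}{\sqrt{17 - 2} + 20958} = \frac{1}{\sqrt{15} + 20958} = \frac{1}{20958 + \sqrt{15}}$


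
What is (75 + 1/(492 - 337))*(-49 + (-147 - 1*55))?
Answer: -2918126/155 ≈ -18827.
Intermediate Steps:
(75 + 1/(492 - 337))*(-49 + (-147 - 1*55)) = (75 + 1/155)*(-49 + (-147 - 55)) = (75 + 1/155)*(-49 - 202) = (11626/155)*(-251) = -2918126/155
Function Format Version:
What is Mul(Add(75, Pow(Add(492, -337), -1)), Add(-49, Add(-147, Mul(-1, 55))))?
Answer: Rational(-2918126, 155) ≈ -18827.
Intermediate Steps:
Mul(Add(75, Pow(Add(492, -337), -1)), Add(-49, Add(-147, Mul(-1, 55)))) = Mul(Add(75, Pow(155, -1)), Add(-49, Add(-147, -55))) = Mul(Add(75, Rational(1, 155)), Add(-49, -202)) = Mul(Rational(11626, 155), -251) = Rational(-2918126, 155)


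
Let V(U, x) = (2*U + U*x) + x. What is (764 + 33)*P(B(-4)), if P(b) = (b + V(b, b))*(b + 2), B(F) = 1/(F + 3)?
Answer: -2391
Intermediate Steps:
V(U, x) = x + 2*U + U*x
B(F) = 1/(3 + F)
P(b) = (2 + b)*(b² + 4*b) (P(b) = (b + (b + 2*b + b*b))*(b + 2) = (b + (b + 2*b + b²))*(2 + b) = (b + (b² + 3*b))*(2 + b) = (b² + 4*b)*(2 + b) = (2 + b)*(b² + 4*b))
(764 + 33)*P(B(-4)) = (764 + 33)*((8 + (1/(3 - 4))² + 6/(3 - 4))/(3 - 4)) = 797*((8 + (1/(-1))² + 6/(-1))/(-1)) = 797*(-(8 + (-1)² + 6*(-1))) = 797*(-(8 + 1 - 6)) = 797*(-1*3) = 797*(-3) = -2391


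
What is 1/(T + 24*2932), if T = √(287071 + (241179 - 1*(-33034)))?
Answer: 17592/1237773535 - √140321/2475547070 ≈ 1.4061e-5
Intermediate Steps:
T = 2*√140321 (T = √(287071 + (241179 + 33034)) = √(287071 + 274213) = √561284 = 2*√140321 ≈ 749.19)
1/(T + 24*2932) = 1/(2*√140321 + 24*2932) = 1/(2*√140321 + 70368) = 1/(70368 + 2*√140321)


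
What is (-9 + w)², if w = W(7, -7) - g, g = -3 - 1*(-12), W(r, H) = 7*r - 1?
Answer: 900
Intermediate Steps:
W(r, H) = -1 + 7*r
g = 9 (g = -3 + 12 = 9)
w = 39 (w = (-1 + 7*7) - 1*9 = (-1 + 49) - 9 = 48 - 9 = 39)
(-9 + w)² = (-9 + 39)² = 30² = 900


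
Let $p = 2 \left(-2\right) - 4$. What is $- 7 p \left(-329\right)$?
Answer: $-18424$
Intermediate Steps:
$p = -8$ ($p = -4 - 4 = -8$)
$- 7 p \left(-329\right) = \left(-7\right) \left(-8\right) \left(-329\right) = 56 \left(-329\right) = -18424$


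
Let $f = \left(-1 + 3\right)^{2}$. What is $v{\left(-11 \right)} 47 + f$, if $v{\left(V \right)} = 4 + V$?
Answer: $-325$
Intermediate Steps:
$f = 4$ ($f = 2^{2} = 4$)
$v{\left(-11 \right)} 47 + f = \left(4 - 11\right) 47 + 4 = \left(-7\right) 47 + 4 = -329 + 4 = -325$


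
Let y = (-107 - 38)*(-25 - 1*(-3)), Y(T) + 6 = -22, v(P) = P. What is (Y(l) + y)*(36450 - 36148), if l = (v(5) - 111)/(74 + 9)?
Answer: 954924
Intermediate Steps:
l = -106/83 (l = (5 - 111)/(74 + 9) = -106/83 ≈ -1.2771)
Y(T) = -28 (Y(T) = -6 - 22 = -28)
y = 3190 (y = -145*(-25 + 3) = -145*(-22) = 3190)
(Y(l) + y)*(36450 - 36148) = (-28 + 3190)*(36450 - 36148) = 3162*302 = 954924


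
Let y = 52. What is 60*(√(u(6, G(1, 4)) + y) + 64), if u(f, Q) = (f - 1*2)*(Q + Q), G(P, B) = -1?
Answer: 3840 + 120*√11 ≈ 4238.0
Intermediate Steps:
u(f, Q) = 2*Q*(-2 + f) (u(f, Q) = (f - 2)*(2*Q) = (-2 + f)*(2*Q) = 2*Q*(-2 + f))
60*(√(u(6, G(1, 4)) + y) + 64) = 60*(√(2*(-1)*(-2 + 6) + 52) + 64) = 60*(√(2*(-1)*4 + 52) + 64) = 60*(√(-8 + 52) + 64) = 60*(√44 + 64) = 60*(2*√11 + 64) = 60*(64 + 2*√11) = 3840 + 120*√11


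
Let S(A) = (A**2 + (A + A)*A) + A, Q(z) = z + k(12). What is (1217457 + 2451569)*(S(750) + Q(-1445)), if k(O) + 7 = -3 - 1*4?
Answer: 6188880035566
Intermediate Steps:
k(O) = -14 (k(O) = -7 + (-3 - 1*4) = -7 + (-3 - 4) = -7 - 7 = -14)
Q(z) = -14 + z (Q(z) = z - 14 = -14 + z)
S(A) = A + 3*A**2 (S(A) = (A**2 + (2*A)*A) + A = (A**2 + 2*A**2) + A = 3*A**2 + A = A + 3*A**2)
(1217457 + 2451569)*(S(750) + Q(-1445)) = (1217457 + 2451569)*(750*(1 + 3*750) + (-14 - 1445)) = 3669026*(750*(1 + 2250) - 1459) = 3669026*(750*2251 - 1459) = 3669026*(1688250 - 1459) = 3669026*1686791 = 6188880035566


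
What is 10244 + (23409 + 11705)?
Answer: 45358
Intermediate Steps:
10244 + (23409 + 11705) = 10244 + 35114 = 45358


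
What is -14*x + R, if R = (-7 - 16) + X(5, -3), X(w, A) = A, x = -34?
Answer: 450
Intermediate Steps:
R = -26 (R = (-7 - 16) - 3 = -23 - 3 = -26)
-14*x + R = -14*(-34) - 26 = 476 - 26 = 450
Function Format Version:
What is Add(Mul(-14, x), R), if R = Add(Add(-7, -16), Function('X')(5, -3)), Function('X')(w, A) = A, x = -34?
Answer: 450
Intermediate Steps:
R = -26 (R = Add(Add(-7, -16), -3) = Add(-23, -3) = -26)
Add(Mul(-14, x), R) = Add(Mul(-14, -34), -26) = Add(476, -26) = 450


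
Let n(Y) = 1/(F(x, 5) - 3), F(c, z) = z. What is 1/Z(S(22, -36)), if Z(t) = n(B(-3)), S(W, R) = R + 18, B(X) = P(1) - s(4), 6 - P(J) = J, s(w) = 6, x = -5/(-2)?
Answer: 2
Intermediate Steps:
x = 5/2 (x = -5*(-½) = 5/2 ≈ 2.5000)
P(J) = 6 - J
B(X) = -1 (B(X) = (6 - 1*1) - 1*6 = (6 - 1) - 6 = 5 - 6 = -1)
S(W, R) = 18 + R
n(Y) = ½ (n(Y) = 1/(5 - 3) = 1/2 = ½)
Z(t) = ½
1/Z(S(22, -36)) = 1/(½) = 2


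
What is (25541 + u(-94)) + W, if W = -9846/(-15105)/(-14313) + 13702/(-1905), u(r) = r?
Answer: 232834689059887/9152376285 ≈ 25440.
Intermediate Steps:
W = -65830264508/9152376285 (W = -9846*(-1/15105)*(-1/14313) + 13702*(-1/1905) = (3282/5035)*(-1/14313) - 13702/1905 = -1094/24021985 - 13702/1905 = -65830264508/9152376285 ≈ -7.1927)
(25541 + u(-94)) + W = (25541 - 94) - 65830264508/9152376285 = 25447 - 65830264508/9152376285 = 232834689059887/9152376285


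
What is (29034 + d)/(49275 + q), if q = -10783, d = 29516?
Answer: 29275/19246 ≈ 1.5211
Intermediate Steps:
(29034 + d)/(49275 + q) = (29034 + 29516)/(49275 - 10783) = 58550/38492 = 58550*(1/38492) = 29275/19246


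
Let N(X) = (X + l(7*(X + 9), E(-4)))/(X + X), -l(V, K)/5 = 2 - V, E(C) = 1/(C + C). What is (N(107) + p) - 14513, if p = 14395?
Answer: -21095/214 ≈ -98.575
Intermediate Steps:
E(C) = 1/(2*C)
l(V, K) = -10 + 5*V (l(V, K) = -5*(2 - V) = -10 + 5*V)
N(X) = (305 + 36*X)/(2*X) (N(X) = (X + (-10 + 5*(7*(X + 9))))/(X + X) = (X + (-10 + 5*(7*(9 + X))))/((2*X)) = (X + (-10 + 5*(63 + 7*X)))*(1/(2*X)) = (X + (-10 + (315 + 35*X)))*(1/(2*X)) = (X + (305 + 35*X))*(1/(2*X)) = (305 + 36*X)*(1/(2*X)) = (305 + 36*X)/(2*X))
(N(107) + p) - 14513 = ((18 + (305/2)/107) + 14395) - 14513 = ((18 + (305/2)*(1/107)) + 14395) - 14513 = ((18 + 305/214) + 14395) - 14513 = (4157/214 + 14395) - 14513 = 3084687/214 - 14513 = -21095/214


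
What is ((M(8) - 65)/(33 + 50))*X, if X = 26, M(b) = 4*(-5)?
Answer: -2210/83 ≈ -26.626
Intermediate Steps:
M(b) = -20
((M(8) - 65)/(33 + 50))*X = ((-20 - 65)/(33 + 50))*26 = -85/83*26 = -2210/83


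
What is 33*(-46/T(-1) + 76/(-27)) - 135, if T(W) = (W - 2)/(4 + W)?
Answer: 11611/9 ≈ 1290.1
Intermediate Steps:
T(W) = (-2 + W)/(4 + W)
33*(-46/T(-1) + 76/(-27)) - 135 = 33*(-46*(4 - 1)/(-2 - 1) + 76/(-27)) - 135 = 33*(-46/(-3/3) + 76*(-1/27)) - 135 = 33*(-46/((⅓)*(-3)) - 76/27) - 135 = 33*(-46/(-1) - 76/27) - 135 = 33*(-46*(-1) - 76/27) - 135 = 33*(46 - 76/27) - 135 = 33*(1166/27) - 135 = 12826/9 - 135 = 11611/9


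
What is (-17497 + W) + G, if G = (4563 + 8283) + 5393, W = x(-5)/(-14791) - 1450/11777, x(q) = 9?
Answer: 129230103451/174193607 ≈ 741.88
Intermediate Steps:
W = -21552943/174193607 (W = 9/(-14791) - 1450/11777 = 9*(-1/14791) - 1450*1/11777 = -9/14791 - 1450/11777 = -21552943/174193607 ≈ -0.12373)
G = 18239 (G = 12846 + 5393 = 18239)
(-17497 + W) + G = (-17497 - 21552943/174193607) + 18239 = -3047887094622/174193607 + 18239 = 129230103451/174193607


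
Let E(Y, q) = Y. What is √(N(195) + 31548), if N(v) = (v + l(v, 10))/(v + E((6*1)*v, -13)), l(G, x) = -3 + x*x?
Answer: 68*√12712245/1365 ≈ 177.62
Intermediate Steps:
l(G, x) = -3 + x²
N(v) = (97 + v)/(7*v) (N(v) = (v + (-3 + 10²))/(v + (6*1)*v) = (v + (-3 + 100))/(v + 6*v) = (v + 97)/((7*v)) = (97 + v)*(1/(7*v)) = (97 + v)/(7*v))
√(N(195) + 31548) = √((⅐)*(97 + 195)/195 + 31548) = √((⅐)*(1/195)*292 + 31548) = √(292/1365 + 31548) = √(43063312/1365) = 68*√12712245/1365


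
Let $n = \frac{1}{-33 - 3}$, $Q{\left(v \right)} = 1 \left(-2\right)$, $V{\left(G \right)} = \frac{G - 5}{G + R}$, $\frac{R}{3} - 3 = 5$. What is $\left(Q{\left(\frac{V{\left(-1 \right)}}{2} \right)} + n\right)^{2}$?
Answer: $\frac{5329}{1296} \approx 4.1119$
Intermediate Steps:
$R = 24$ ($R = 9 + 3 \cdot 5 = 9 + 15 = 24$)
$V{\left(G \right)} = \frac{-5 + G}{24 + G}$ ($V{\left(G \right)} = \frac{G - 5}{G + 24} = \frac{-5 + G}{24 + G}$)
$Q{\left(v \right)} = -2$
$n = - \frac{1}{36}$ ($n = \frac{1}{-36} = - \frac{1}{36} \approx -0.027778$)
$\left(Q{\left(\frac{V{\left(-1 \right)}}{2} \right)} + n\right)^{2} = \left(-2 - \frac{1}{36}\right)^{2} = \left(- \frac{73}{36}\right)^{2} = \frac{5329}{1296}$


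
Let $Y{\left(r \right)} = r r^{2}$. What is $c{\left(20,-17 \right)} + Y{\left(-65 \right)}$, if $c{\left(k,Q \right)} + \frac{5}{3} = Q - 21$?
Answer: $- \frac{823994}{3} \approx -2.7466 \cdot 10^{5}$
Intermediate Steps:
$Y{\left(r \right)} = r^{3}$
$c{\left(k,Q \right)} = - \frac{68}{3} + Q$ ($c{\left(k,Q \right)} = - \frac{5}{3} + \left(Q - 21\right) = - \frac{5}{3} + \left(-21 + Q\right) = - \frac{68}{3} + Q$)
$c{\left(20,-17 \right)} + Y{\left(-65 \right)} = \left(- \frac{68}{3} - 17\right) + \left(-65\right)^{3} = - \frac{119}{3} - 274625 = - \frac{823994}{3}$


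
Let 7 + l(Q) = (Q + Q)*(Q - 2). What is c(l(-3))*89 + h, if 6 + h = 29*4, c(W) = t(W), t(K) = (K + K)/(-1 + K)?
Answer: 3257/11 ≈ 296.09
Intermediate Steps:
l(Q) = -7 + 2*Q*(-2 + Q) (l(Q) = -7 + (Q + Q)*(Q - 2) = -7 + (2*Q)*(-2 + Q) = -7 + 2*Q*(-2 + Q))
t(K) = 2*K/(-1 + K) (t(K) = (2*K)/(-1 + K) = 2*K/(-1 + K))
c(W) = 2*W/(-1 + W)
h = 110 (h = -6 + 29*4 = -6 + 116 = 110)
c(l(-3))*89 + h = (2*(-7 - 4*(-3) + 2*(-3)**2)/(-1 + (-7 - 4*(-3) + 2*(-3)**2)))*89 + 110 = (2*(-7 + 12 + 2*9)/(-1 + (-7 + 12 + 2*9)))*89 + 110 = (2*(-7 + 12 + 18)/(-1 + (-7 + 12 + 18)))*89 + 110 = (2*23/(-1 + 23))*89 + 110 = (2*23/22)*89 + 110 = (2*23*(1/22))*89 + 110 = (23/11)*89 + 110 = 2047/11 + 110 = 3257/11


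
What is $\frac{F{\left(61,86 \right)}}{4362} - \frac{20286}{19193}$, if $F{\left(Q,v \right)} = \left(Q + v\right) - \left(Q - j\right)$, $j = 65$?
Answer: $- \frac{85589389}{83719866} \approx -1.0223$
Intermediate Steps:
$F{\left(Q,v \right)} = 65 + v$ ($F{\left(Q,v \right)} = \left(Q + v\right) - \left(-65 + Q\right) = 65 + v$)
$\frac{F{\left(61,86 \right)}}{4362} - \frac{20286}{19193} = \frac{65 + 86}{4362} - \frac{20286}{19193} = 151 \cdot \frac{1}{4362} - \frac{20286}{19193} = \frac{151}{4362} - \frac{20286}{19193} = - \frac{85589389}{83719866}$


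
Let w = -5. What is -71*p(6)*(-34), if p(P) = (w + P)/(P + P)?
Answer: 1207/6 ≈ 201.17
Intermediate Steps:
p(P) = (-5 + P)/(2*P) (p(P) = (-5 + P)/(P + P) = (-5 + P)/((2*P)) = (-5 + P)*(1/(2*P)) = (-5 + P)/(2*P))
-71*p(6)*(-34) = -71*(-5 + 6)/(2*6)*(-34) = -71/(2*6)*(-34) = -71*1/12*(-34) = -71/12*(-34) = 1207/6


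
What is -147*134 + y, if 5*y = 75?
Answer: -19683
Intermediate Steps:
y = 15 (y = (1/5)*75 = 15)
-147*134 + y = -147*134 + 15 = -19698 + 15 = -19683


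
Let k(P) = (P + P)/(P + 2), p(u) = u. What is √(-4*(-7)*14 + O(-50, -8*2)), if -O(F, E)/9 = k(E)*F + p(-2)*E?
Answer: 2*√13874/7 ≈ 33.654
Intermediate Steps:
k(P) = 2*P/(2 + P) (k(P) = (2*P)/(2 + P) = 2*P/(2 + P))
O(F, E) = 18*E - 18*E*F/(2 + E) (O(F, E) = -9*((2*E/(2 + E))*F - 2*E) = -9*(2*E*F/(2 + E) - 2*E) = -9*(-2*E + 2*E*F/(2 + E)) = 18*E - 18*E*F/(2 + E))
√(-4*(-7)*14 + O(-50, -8*2)) = √(-4*(-7)*14 + 18*(-8*2)*(2 - 8*2 - 1*(-50))/(2 - 8*2)) = √(28*14 + 18*(-16)*(2 - 16 + 50)/(2 - 16)) = √(392 + 18*(-16)*36/(-14)) = √(392 + 18*(-16)*(-1/14)*36) = √(392 + 5184/7) = √(7928/7) = 2*√13874/7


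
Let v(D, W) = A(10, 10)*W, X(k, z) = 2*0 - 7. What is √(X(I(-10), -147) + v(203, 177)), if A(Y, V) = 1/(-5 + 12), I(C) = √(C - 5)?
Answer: 8*√14/7 ≈ 4.2762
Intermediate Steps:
I(C) = √(-5 + C)
A(Y, V) = ⅐ (A(Y, V) = 1/7 = ⅐)
X(k, z) = -7 (X(k, z) = 0 - 7 = -7)
v(D, W) = W/7
√(X(I(-10), -147) + v(203, 177)) = √(-7 + (⅐)*177) = √(-7 + 177/7) = √(128/7) = 8*√14/7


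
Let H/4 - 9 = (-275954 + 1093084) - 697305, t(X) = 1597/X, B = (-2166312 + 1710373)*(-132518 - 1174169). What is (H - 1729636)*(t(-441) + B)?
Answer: -328496792517599024800/441 ≈ -7.4489e+17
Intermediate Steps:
B = 595769564093 (B = -455939*(-1306687) = 595769564093)
H = 479336 (H = 36 + 4*((-275954 + 1093084) - 697305) = 36 + 4*(817130 - 697305) = 36 + 4*119825 = 36 + 479300 = 479336)
(H - 1729636)*(t(-441) + B) = (479336 - 1729636)*(1597/(-441) + 595769564093) = -1250300*(1597*(-1/441) + 595769564093) = -1250300*(-1597/441 + 595769564093) = -1250300*262734377763416/441 = -328496792517599024800/441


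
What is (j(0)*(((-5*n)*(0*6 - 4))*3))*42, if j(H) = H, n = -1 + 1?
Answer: 0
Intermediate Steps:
n = 0
(j(0)*(((-5*n)*(0*6 - 4))*3))*42 = (0*(((-5*0)*(0*6 - 4))*3))*42 = (0*((0*(0 - 4))*3))*42 = (0*((0*(-4))*3))*42 = (0*(0*3))*42 = (0*0)*42 = 0*42 = 0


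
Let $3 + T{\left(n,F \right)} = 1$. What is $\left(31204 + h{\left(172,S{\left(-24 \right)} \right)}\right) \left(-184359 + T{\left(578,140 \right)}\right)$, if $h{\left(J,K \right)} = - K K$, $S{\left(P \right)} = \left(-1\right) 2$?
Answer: $-5752063200$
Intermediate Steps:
$S{\left(P \right)} = -2$
$T{\left(n,F \right)} = -2$ ($T{\left(n,F \right)} = -3 + 1 = -2$)
$h{\left(J,K \right)} = - K^{2}$
$\left(31204 + h{\left(172,S{\left(-24 \right)} \right)}\right) \left(-184359 + T{\left(578,140 \right)}\right) = \left(31204 - \left(-2\right)^{2}\right) \left(-184359 - 2\right) = \left(31204 - 4\right) \left(-184361\right) = 31200 \left(-184361\right) = -5752063200$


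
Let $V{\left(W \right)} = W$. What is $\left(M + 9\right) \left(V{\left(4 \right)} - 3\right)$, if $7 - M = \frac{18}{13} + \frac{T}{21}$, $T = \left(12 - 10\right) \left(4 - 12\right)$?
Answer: $\frac{4198}{273} \approx 15.377$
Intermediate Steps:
$T = -16$ ($T = 2 \left(-8\right) = -16$)
$M = \frac{1741}{273}$ ($M = 7 - \left(\frac{18}{13} - \frac{16}{21}\right) = 7 - \frac{170}{273} = \frac{1741}{273} \approx 6.3773$)
$\left(M + 9\right) \left(V{\left(4 \right)} - 3\right) = \left(\frac{1741}{273} + 9\right) \left(4 - 3\right) = \frac{4198}{273} \cdot 1 = \frac{4198}{273}$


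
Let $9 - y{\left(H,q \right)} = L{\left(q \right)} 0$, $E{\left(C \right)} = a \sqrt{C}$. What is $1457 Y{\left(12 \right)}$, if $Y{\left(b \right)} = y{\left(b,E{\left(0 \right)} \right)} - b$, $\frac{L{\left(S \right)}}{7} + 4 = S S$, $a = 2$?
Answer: $-4371$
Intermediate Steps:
$E{\left(C \right)} = 2 \sqrt{C}$
$L{\left(S \right)} = -28 + 7 S^{2}$ ($L{\left(S \right)} = -28 + 7 S S = -28 + 7 S^{2}$)
$y{\left(H,q \right)} = 9$ ($y{\left(H,q \right)} = 9 - \left(-28 + 7 q^{2}\right) 0 = 9 - 0 = 9 + 0 = 9$)
$Y{\left(b \right)} = 9 - b$
$1457 Y{\left(12 \right)} = 1457 \left(9 - 12\right) = 1457 \left(-3\right) = -4371$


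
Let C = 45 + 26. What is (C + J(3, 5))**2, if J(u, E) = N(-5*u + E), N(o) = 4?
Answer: 5625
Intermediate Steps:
J(u, E) = 4
C = 71
(C + J(3, 5))**2 = (71 + 4)**2 = 75**2 = 5625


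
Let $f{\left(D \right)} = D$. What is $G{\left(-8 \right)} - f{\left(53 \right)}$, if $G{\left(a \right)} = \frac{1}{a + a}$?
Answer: $- \frac{849}{16} \approx -53.063$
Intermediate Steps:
$G{\left(a \right)} = \frac{1}{2 a}$
$G{\left(-8 \right)} - f{\left(53 \right)} = \frac{1}{2 \left(-8\right)} - 53 = \frac{1}{2} \left(- \frac{1}{8}\right) - 53 = - \frac{1}{16} - 53 = - \frac{849}{16}$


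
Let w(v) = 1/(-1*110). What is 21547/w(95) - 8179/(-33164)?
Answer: -78604309701/33164 ≈ -2.3702e+6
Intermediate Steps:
w(v) = -1/110 (w(v) = 1/(-110) = -1/110)
21547/w(95) - 8179/(-33164) = 21547/(-1/110) - 8179/(-33164) = 21547*(-110) - 8179*(-1/33164) = -2370170 + 8179/33164 = -78604309701/33164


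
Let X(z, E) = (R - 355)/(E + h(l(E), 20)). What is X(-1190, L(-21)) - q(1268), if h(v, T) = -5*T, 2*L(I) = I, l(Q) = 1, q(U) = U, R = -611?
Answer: -278296/221 ≈ -1259.3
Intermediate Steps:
L(I) = I/2
X(z, E) = -966/(-100 + E) (X(z, E) = (-611 - 355)/(E - 5*20) = -966/(E - 100) = -966/(-100 + E))
X(-1190, L(-21)) - q(1268) = -966/(-100 + (½)*(-21)) - 1*1268 = -966/(-100 - 21/2) - 1268 = -966/(-221/2) - 1268 = -966*(-2/221) - 1268 = 1932/221 - 1268 = -278296/221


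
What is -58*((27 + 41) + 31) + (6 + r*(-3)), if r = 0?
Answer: -5736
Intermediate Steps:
-58*((27 + 41) + 31) + (6 + r*(-3)) = -58*((27 + 41) + 31) + (6 + 0*(-3)) = -58*(68 + 31) + (6 + 0) = -58*99 + 6 = -5742 + 6 = -5736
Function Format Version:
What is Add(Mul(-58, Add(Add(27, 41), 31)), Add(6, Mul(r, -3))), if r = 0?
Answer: -5736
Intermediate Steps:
Add(Mul(-58, Add(Add(27, 41), 31)), Add(6, Mul(r, -3))) = Add(Mul(-58, Add(Add(27, 41), 31)), Add(6, Mul(0, -3))) = Add(Mul(-58, Add(68, 31)), Add(6, 0)) = Add(Mul(-58, 99), 6) = Add(-5742, 6) = -5736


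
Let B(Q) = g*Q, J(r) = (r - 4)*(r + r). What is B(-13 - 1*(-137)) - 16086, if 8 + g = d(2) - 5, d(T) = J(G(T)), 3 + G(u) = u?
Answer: -16458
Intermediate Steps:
G(u) = -3 + u
J(r) = 2*r*(-4 + r) (J(r) = (-4 + r)*(2*r) = 2*r*(-4 + r))
d(T) = 2*(-7 + T)*(-3 + T) (d(T) = 2*(-3 + T)*(-4 + (-3 + T)) = 2*(-3 + T)*(-7 + T) = 2*(-7 + T)*(-3 + T))
g = -3 (g = -8 + (2*(-7 + 2)*(-3 + 2) - 5) = -8 + (2*(-5)*(-1) - 5) = -8 + (10 - 5) = -8 + 5 = -3)
B(Q) = -3*Q
B(-13 - 1*(-137)) - 16086 = -3*(-13 - 1*(-137)) - 16086 = -3*(-13 + 137) - 16086 = -3*124 - 16086 = -372 - 16086 = -16458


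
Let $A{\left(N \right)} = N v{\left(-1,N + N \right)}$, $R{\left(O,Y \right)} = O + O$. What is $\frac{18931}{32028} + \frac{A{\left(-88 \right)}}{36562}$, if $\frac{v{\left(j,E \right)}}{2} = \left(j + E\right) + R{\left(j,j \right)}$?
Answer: $\frac{850582667}{585503868} \approx 1.4527$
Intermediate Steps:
$R{\left(O,Y \right)} = 2 O$
$v{\left(j,E \right)} = 2 E + 6 j$ ($v{\left(j,E \right)} = 2 \left(\left(j + E\right) + 2 j\right) = 2 \left(\left(E + j\right) + 2 j\right) = 2 \left(E + 3 j\right) = 2 E + 6 j$)
$A{\left(N \right)} = N \left(-6 + 4 N\right)$ ($A{\left(N \right)} = N \left(2 \left(N + N\right) + 6 \left(-1\right)\right) = N \left(2 \cdot 2 N - 6\right) = N \left(4 N - 6\right) = N \left(-6 + 4 N\right)$)
$\frac{18931}{32028} + \frac{A{\left(-88 \right)}}{36562} = \frac{18931}{32028} + \frac{2 \left(-88\right) \left(-3 + 2 \left(-88\right)\right)}{36562} = 18931 \cdot \frac{1}{32028} + 2 \left(-88\right) \left(-3 - 176\right) \frac{1}{36562} = \frac{18931}{32028} + 2 \left(-88\right) \left(-179\right) \frac{1}{36562} = \frac{18931}{32028} + 31504 \cdot \frac{1}{36562} = \frac{18931}{32028} + \frac{15752}{18281} = \frac{850582667}{585503868}$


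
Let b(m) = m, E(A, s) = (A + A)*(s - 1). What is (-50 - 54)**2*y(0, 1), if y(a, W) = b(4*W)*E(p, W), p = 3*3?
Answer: 0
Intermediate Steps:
p = 9
E(A, s) = 2*A*(-1 + s) (E(A, s) = (2*A)*(-1 + s) = 2*A*(-1 + s))
y(a, W) = 4*W*(-18 + 18*W) (y(a, W) = (4*W)*(2*9*(-1 + W)) = (4*W)*(-18 + 18*W) = 4*W*(-18 + 18*W))
(-50 - 54)**2*y(0, 1) = (-50 - 54)**2*(72*1*(-1 + 1)) = (-104)**2*(72*1*0) = 10816*0 = 0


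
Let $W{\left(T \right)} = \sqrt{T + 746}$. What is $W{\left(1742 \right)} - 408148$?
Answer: $-408148 + 2 \sqrt{622} \approx -4.081 \cdot 10^{5}$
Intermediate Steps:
$W{\left(T \right)} = \sqrt{746 + T}$
$W{\left(1742 \right)} - 408148 = \sqrt{746 + 1742} - 408148 = \sqrt{2488} - 408148 = 2 \sqrt{622} - 408148 = -408148 + 2 \sqrt{622}$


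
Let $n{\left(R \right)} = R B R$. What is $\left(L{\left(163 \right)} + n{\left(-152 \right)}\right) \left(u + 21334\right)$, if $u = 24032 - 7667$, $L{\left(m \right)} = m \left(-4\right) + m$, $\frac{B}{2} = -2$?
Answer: $-3502425595$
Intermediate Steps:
$B = -4$ ($B = 2 \left(-2\right) = -4$)
$L{\left(m \right)} = - 3 m$ ($L{\left(m \right)} = - 4 m + m = - 3 m$)
$n{\left(R \right)} = - 4 R^{2}$ ($n{\left(R \right)} = R \left(-4\right) R = - 4 R R = - 4 R^{2}$)
$u = 16365$
$\left(L{\left(163 \right)} + n{\left(-152 \right)}\right) \left(u + 21334\right) = \left(\left(-3\right) 163 - 4 \left(-152\right)^{2}\right) \left(16365 + 21334\right) = \left(-489 - 92416\right) 37699 = \left(-92905\right) 37699 = -3502425595$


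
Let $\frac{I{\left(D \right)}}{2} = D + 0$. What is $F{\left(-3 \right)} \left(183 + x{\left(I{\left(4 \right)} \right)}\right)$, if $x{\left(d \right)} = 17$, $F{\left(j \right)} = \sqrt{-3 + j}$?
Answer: $200 i \sqrt{6} \approx 489.9 i$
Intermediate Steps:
$I{\left(D \right)} = 2 D$ ($I{\left(D \right)} = 2 \left(D + 0\right) = 2 D$)
$F{\left(-3 \right)} \left(183 + x{\left(I{\left(4 \right)} \right)}\right) = \sqrt{-3 - 3} \left(183 + 17\right) = \sqrt{-6} \cdot 200 = i \sqrt{6} \cdot 200 = 200 i \sqrt{6}$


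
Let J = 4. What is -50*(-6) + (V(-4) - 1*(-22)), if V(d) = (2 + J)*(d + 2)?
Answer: 310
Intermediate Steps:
V(d) = 12 + 6*d (V(d) = (2 + 4)*(d + 2) = 6*(2 + d) = 12 + 6*d)
-50*(-6) + (V(-4) - 1*(-22)) = -50*(-6) + ((12 + 6*(-4)) - 1*(-22)) = 300 + ((12 - 24) + 22) = 300 + (-12 + 22) = 300 + 10 = 310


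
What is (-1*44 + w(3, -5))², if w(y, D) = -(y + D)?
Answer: 1764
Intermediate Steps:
w(y, D) = -D - y (w(y, D) = -(D + y) = -D - y)
(-1*44 + w(3, -5))² = (-1*44 + (-1*(-5) - 1*3))² = (-44 + (5 - 3))² = (-44 + 2)² = (-42)² = 1764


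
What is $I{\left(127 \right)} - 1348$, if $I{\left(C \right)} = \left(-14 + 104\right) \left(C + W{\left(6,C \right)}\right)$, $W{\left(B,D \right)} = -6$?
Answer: $9542$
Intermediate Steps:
$I{\left(C \right)} = -540 + 90 C$ ($I{\left(C \right)} = \left(-14 + 104\right) \left(C - 6\right) = 90 \left(-6 + C\right) = -540 + 90 C$)
$I{\left(127 \right)} - 1348 = \left(-540 + 90 \cdot 127\right) - 1348 = \left(-540 + 11430\right) + \left(-24518 + 23170\right) = 10890 - 1348 = 9542$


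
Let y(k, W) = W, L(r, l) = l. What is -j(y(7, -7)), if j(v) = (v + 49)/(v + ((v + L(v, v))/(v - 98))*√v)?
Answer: 9450/1579 + 180*I*√7/1579 ≈ 5.9848 + 0.30161*I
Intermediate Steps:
j(v) = (49 + v)/(v + 2*v^(3/2)/(-98 + v)) (j(v) = (v + 49)/(v + ((v + v)/(v - 98))*√v) = (49 + v)/(v + ((2*v)/(-98 + v))*√v) = (49 + v)/(v + (2*v/(-98 + v))*√v) = (49 + v)/(v + 2*v^(3/2)/(-98 + v)))
-j(y(7, -7)) = -(-4802 + (-7)² - 49*(-7))/((-7)² - 98*(-7) + 2*(-7)^(3/2)) = -(-4802 + 49 + 343)/(49 + 686 + 2*(-7*I*√7)) = -(-4410)/(49 + 686 - 14*I*√7) = -(-4410)/(735 - 14*I*√7) = 4410/(735 - 14*I*√7)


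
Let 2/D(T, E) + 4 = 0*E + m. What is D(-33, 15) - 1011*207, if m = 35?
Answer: -6487585/31 ≈ -2.0928e+5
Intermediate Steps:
D(T, E) = 2/31 (D(T, E) = 2/(-4 + (0*E + 35)) = 2/(-4 + (0 + 35)) = 2/(-4 + 35) = 2/31)
D(-33, 15) - 1011*207 = 2/31 - 1011*207 = 2/31 - 209277 = -6487585/31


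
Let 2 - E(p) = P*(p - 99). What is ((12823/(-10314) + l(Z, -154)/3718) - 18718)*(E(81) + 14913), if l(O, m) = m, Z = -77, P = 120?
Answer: -557139298591475/1743066 ≈ -3.1963e+8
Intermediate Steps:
E(p) = 11882 - 120*p (E(p) = 2 - 120*(p - 99) = 2 - 120*(-99 + p) = 2 - (-11880 + 120*p) = 2 + (11880 - 120*p) = 11882 - 120*p)
((12823/(-10314) + l(Z, -154)/3718) - 18718)*(E(81) + 14913) = ((12823/(-10314) - 154/3718) - 18718)*((11882 - 120*81) + 14913) = ((12823*(-1/10314) - 154*1/3718) - 18718)*((11882 - 9720) + 14913) = ((-12823/10314 - 7/169) - 18718)*(2162 + 14913) = (-2239285/1743066 - 18718)*17075 = -32628948673/1743066*17075 = -557139298591475/1743066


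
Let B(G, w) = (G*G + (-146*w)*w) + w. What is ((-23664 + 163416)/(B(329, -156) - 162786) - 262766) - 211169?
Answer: -1709842453547/3607757 ≈ -4.7394e+5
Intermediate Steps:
B(G, w) = w + G² - 146*w² (B(G, w) = (G² - 146*w²) + w = w + G² - 146*w²)
((-23664 + 163416)/(B(329, -156) - 162786) - 262766) - 211169 = ((-23664 + 163416)/((-156 + 329² - 146*(-156)²) - 162786) - 262766) - 211169 = (139752/((-156 + 108241 - 146*24336) - 162786) - 262766) - 211169 = (139752/((-156 + 108241 - 3553056) - 162786) - 262766) - 211169 = (139752/(-3444971 - 162786) - 262766) - 211169 = (139752/(-3607757) - 262766) - 211169 = (139752*(-1/3607757) - 262766) - 211169 = (-139752/3607757 - 262766) - 211169 = -947996015614/3607757 - 211169 = -1709842453547/3607757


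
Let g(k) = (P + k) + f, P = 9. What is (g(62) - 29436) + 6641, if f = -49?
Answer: -22773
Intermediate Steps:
g(k) = -40 + k (g(k) = (9 + k) - 49 = -40 + k)
(g(62) - 29436) + 6641 = ((-40 + 62) - 29436) + 6641 = (22 - 29436) + 6641 = -29414 + 6641 = -22773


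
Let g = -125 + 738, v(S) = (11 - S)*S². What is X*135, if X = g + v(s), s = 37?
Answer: -4722435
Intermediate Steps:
v(S) = S²*(11 - S)
g = 613
X = -34981 (X = 613 + 37²*(11 - 1*37) = 613 + 1369*(11 - 37) = 613 + 1369*(-26) = 613 - 35594 = -34981)
X*135 = -34981*135 = -4722435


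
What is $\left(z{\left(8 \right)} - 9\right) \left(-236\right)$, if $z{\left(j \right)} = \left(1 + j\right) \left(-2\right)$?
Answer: $6372$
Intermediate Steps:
$z{\left(j \right)} = -2 - 2 j$
$\left(z{\left(8 \right)} - 9\right) \left(-236\right) = \left(\left(-2 - 16\right) - 9\right) \left(-236\right) = \left(\left(-2 - 16\right) + \left(-177 + 168\right)\right) \left(-236\right) = \left(-18 - 9\right) \left(-236\right) = \left(-27\right) \left(-236\right) = 6372$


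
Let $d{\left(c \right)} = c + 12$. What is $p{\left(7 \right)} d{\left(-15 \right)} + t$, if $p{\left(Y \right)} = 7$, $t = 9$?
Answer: $-12$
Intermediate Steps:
$d{\left(c \right)} = 12 + c$
$p{\left(7 \right)} d{\left(-15 \right)} + t = 7 \left(12 - 15\right) + 9 = 7 \left(-3\right) + 9 = -21 + 9 = -12$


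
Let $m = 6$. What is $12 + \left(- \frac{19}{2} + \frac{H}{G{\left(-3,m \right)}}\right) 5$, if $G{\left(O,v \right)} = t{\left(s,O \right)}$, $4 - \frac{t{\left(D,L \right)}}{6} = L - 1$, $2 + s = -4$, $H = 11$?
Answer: $- \frac{1649}{48} \approx -34.354$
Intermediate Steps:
$s = -6$ ($s = -2 - 4 = -6$)
$t{\left(D,L \right)} = 30 - 6 L$ ($t{\left(D,L \right)} = 24 - 6 \left(L - 1\right) = 24 - 6 \left(-1 + L\right) = 24 - \left(-6 + 6 L\right) = 30 - 6 L$)
$G{\left(O,v \right)} = 30 - 6 O$
$12 + \left(- \frac{19}{2} + \frac{H}{G{\left(-3,m \right)}}\right) 5 = 12 + \left(- \frac{19}{2} + \frac{11}{30 - -18}\right) 5 = 12 + \left(\left(-19\right) \frac{1}{2} + \frac{11}{30 + 18}\right) 5 = 12 + \left(- \frac{19}{2} + \frac{11}{48}\right) 5 = 12 - \frac{2225}{48} = - \frac{1649}{48}$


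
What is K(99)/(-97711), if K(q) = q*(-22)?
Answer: 2178/97711 ≈ 0.022290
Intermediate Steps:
K(q) = -22*q
K(99)/(-97711) = -22*99/(-97711) = -2178*(-1/97711) = 2178/97711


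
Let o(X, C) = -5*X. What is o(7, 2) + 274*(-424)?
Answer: -116211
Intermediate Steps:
o(7, 2) + 274*(-424) = -5*7 + 274*(-424) = -35 - 116176 = -116211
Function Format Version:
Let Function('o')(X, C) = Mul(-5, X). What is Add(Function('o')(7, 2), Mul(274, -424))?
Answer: -116211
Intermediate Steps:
Add(Function('o')(7, 2), Mul(274, -424)) = Add(Mul(-5, 7), Mul(274, -424)) = Add(-35, -116176) = -116211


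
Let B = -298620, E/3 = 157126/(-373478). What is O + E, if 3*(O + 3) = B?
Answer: -18588795966/186739 ≈ -99544.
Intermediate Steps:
E = -235689/186739 (E = 3*(157126/(-373478)) = 3*(157126*(-1/373478)) = 3*(-78563/186739) = -235689/186739 ≈ -1.2621)
O = -99543 (O = -3 + (1/3)*(-298620) = -3 - 99540 = -99543)
O + E = -99543 - 235689/186739 = -18588795966/186739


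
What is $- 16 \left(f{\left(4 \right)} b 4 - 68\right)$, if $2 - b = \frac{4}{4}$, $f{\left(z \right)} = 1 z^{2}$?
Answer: $64$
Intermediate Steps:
$f{\left(z \right)} = z^{2}$
$b = 1$ ($b = 2 - \frac{4}{4} = 2 - 4 \cdot \frac{1}{4} = 2 - 1 = 1$)
$- 16 \left(f{\left(4 \right)} b 4 - 68\right) = - 16 \left(4^{2} \cdot 1 \cdot 4 - 68\right) = - 16 \left(16 \cdot 1 \cdot 4 - 68\right) = - 16 \left(16 \cdot 4 - 68\right) = - 16 \left(64 - 68\right) = \left(-16\right) \left(-4\right) = 64$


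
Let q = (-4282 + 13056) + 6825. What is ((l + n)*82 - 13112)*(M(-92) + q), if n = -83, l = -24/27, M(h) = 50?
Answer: -2815536782/9 ≈ -3.1284e+8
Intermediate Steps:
l = -8/9 (l = -24*1/27 = -8/9 ≈ -0.88889)
q = 15599 (q = 8774 + 6825 = 15599)
((l + n)*82 - 13112)*(M(-92) + q) = ((-8/9 - 83)*82 - 13112)*(50 + 15599) = (-755/9*82 - 13112)*15649 = (-61910/9 - 13112)*15649 = -179918/9*15649 = -2815536782/9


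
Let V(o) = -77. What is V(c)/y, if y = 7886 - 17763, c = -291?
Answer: 11/1411 ≈ 0.0077959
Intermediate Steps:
y = -9877
V(c)/y = -77/(-9877) = -77*(-1/9877) = 11/1411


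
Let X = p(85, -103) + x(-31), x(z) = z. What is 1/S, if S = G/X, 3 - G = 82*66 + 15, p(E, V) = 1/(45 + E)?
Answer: 1343/235040 ≈ 0.0057139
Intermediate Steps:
G = -5424 (G = 3 - (82*66 + 15) = 3 - (5412 + 15) = 3 - 1*5427 = 3 - 5427 = -5424)
X = -4029/130 (X = 1/(45 + 85) - 31 = 1/130 - 31 = -4029/130 ≈ -30.992)
S = 235040/1343 (S = -5424/(-4029/130) = -5424*(-130/4029) = 235040/1343 ≈ 175.01)
1/S = 1/(235040/1343) = 1343/235040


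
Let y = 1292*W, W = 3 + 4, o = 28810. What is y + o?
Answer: 37854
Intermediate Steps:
W = 7
y = 9044 (y = 1292*7 = 9044)
y + o = 9044 + 28810 = 37854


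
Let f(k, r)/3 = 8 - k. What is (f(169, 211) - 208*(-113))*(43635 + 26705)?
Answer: 1619297140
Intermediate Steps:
f(k, r) = 24 - 3*k (f(k, r) = 3*(8 - k) = 24 - 3*k)
(f(169, 211) - 208*(-113))*(43635 + 26705) = ((24 - 3*169) - 208*(-113))*(43635 + 26705) = ((24 - 507) + 23504)*70340 = (-483 + 23504)*70340 = 23021*70340 = 1619297140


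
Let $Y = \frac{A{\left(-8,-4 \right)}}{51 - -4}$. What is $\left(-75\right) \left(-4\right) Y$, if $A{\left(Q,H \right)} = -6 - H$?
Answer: $- \frac{120}{11} \approx -10.909$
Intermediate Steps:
$Y = - \frac{2}{55}$ ($Y = \frac{-6 - -4}{51 - -4} = \frac{-6 + 4}{51 + 4} = - \frac{2}{55} \approx -0.036364$)
$\left(-75\right) \left(-4\right) Y = \left(-75\right) \left(-4\right) \left(- \frac{2}{55}\right) = 300 \left(- \frac{2}{55}\right) = - \frac{120}{11}$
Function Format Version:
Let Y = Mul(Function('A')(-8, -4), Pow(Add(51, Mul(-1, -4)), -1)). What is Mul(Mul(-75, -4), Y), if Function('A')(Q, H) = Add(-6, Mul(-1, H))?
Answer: Rational(-120, 11) ≈ -10.909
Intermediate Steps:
Y = Rational(-2, 55) (Y = Mul(Add(-6, Mul(-1, -4)), Pow(Add(51, Mul(-1, -4)), -1)) = Mul(Add(-6, 4), Pow(Add(51, 4), -1)) = Mul(-2, Pow(55, -1)) = Mul(-2, Rational(1, 55)) = Rational(-2, 55) ≈ -0.036364)
Mul(Mul(-75, -4), Y) = Mul(Mul(-75, -4), Rational(-2, 55)) = Mul(300, Rational(-2, 55)) = Rational(-120, 11)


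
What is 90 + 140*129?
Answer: 18150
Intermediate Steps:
90 + 140*129 = 90 + 18060 = 18150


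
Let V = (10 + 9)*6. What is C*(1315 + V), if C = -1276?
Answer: -1823404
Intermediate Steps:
V = 114 (V = 19*6 = 114)
C*(1315 + V) = -1276*(1315 + 114) = -1276*1429 = -1823404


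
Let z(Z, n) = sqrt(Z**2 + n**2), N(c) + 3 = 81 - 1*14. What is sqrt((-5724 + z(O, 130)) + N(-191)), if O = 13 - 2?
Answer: sqrt(-5660 + sqrt(17021)) ≈ 74.361*I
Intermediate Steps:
O = 11
N(c) = 64 (N(c) = -3 + (81 - 1*14) = -3 + (81 - 14) = -3 + 67 = 64)
sqrt((-5724 + z(O, 130)) + N(-191)) = sqrt((-5724 + sqrt(11**2 + 130**2)) + 64) = sqrt((-5724 + sqrt(121 + 16900)) + 64) = sqrt((-5724 + sqrt(17021)) + 64) = sqrt(-5660 + sqrt(17021))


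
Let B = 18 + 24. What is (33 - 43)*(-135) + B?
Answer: 1392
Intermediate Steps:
B = 42
(33 - 43)*(-135) + B = (33 - 43)*(-135) + 42 = -10*(-135) + 42 = 1350 + 42 = 1392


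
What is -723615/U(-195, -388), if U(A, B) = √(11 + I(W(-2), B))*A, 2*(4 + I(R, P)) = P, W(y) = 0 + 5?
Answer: -48241*I*√187/2431 ≈ -271.36*I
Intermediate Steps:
W(y) = 5
I(R, P) = -4 + P/2
U(A, B) = A*√(7 + B/2) (U(A, B) = √(11 + (-4 + B/2))*A = √(7 + B/2)*A = A*√(7 + B/2))
-723615/U(-195, -388) = -723615*(-2/(195*√(28 + 2*(-388)))) = -723615*(-2/(195*√(28 - 776))) = -723615*I*√187/36465 = -48241*I*√187/2431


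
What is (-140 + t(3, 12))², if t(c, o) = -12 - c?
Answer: 24025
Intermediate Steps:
(-140 + t(3, 12))² = (-140 + (-12 - 1*3))² = (-140 + (-12 - 3))² = (-140 - 15)² = (-155)² = 24025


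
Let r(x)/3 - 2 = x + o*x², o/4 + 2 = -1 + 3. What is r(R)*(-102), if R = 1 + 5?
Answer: -2448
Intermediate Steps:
R = 6
o = 0 (o = -8 + 4*(-1 + 3) = -8 + 4*2 = -8 + 8 = 0)
r(x) = 6 + 3*x (r(x) = 6 + 3*(x + 0*x²) = 6 + 3*(x + 0) = 6 + 3*x)
r(R)*(-102) = (6 + 3*6)*(-102) = (6 + 18)*(-102) = 24*(-102) = -2448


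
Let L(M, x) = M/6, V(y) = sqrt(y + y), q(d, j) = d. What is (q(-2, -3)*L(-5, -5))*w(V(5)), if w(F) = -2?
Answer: -10/3 ≈ -3.3333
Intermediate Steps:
V(y) = sqrt(2)*sqrt(y) (V(y) = sqrt(2*y) = sqrt(2)*sqrt(y))
L(M, x) = M/6 (L(M, x) = M*(1/6) = M/6)
(q(-2, -3)*L(-5, -5))*w(V(5)) = -(-5)/3*(-2) = -2*(-5/6)*(-2) = (5/3)*(-2) = -10/3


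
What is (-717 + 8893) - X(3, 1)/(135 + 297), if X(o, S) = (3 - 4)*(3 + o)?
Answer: 588673/72 ≈ 8176.0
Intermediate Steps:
X(o, S) = -3 - o (X(o, S) = -(3 + o) = -3 - o)
(-717 + 8893) - X(3, 1)/(135 + 297) = (-717 + 8893) - (-3 - 1*3)/(135 + 297) = 8176 - (-3 - 3)/432 = 8176 - (-6)/432 = 8176 - 1*(-1/72) = 8176 + 1/72 = 588673/72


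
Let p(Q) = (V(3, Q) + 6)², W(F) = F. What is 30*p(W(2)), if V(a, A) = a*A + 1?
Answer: 5070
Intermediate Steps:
V(a, A) = 1 + A*a (V(a, A) = A*a + 1 = 1 + A*a)
p(Q) = (7 + 3*Q)² (p(Q) = ((1 + Q*3) + 6)² = ((1 + 3*Q) + 6)² = (7 + 3*Q)²)
30*p(W(2)) = 30*(7 + 3*2)² = 30*(7 + 6)² = 30*13² = 30*169 = 5070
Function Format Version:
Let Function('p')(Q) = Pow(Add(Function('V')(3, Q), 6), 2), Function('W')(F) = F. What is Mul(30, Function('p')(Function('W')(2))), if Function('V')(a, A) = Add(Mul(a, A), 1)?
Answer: 5070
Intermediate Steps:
Function('V')(a, A) = Add(1, Mul(A, a)) (Function('V')(a, A) = Add(Mul(A, a), 1) = Add(1, Mul(A, a)))
Function('p')(Q) = Pow(Add(7, Mul(3, Q)), 2) (Function('p')(Q) = Pow(Add(Add(1, Mul(Q, 3)), 6), 2) = Pow(Add(Add(1, Mul(3, Q)), 6), 2) = Pow(Add(7, Mul(3, Q)), 2))
Mul(30, Function('p')(Function('W')(2))) = Mul(30, Pow(Add(7, Mul(3, 2)), 2)) = Mul(30, Pow(Add(7, 6), 2)) = Mul(30, Pow(13, 2)) = Mul(30, 169) = 5070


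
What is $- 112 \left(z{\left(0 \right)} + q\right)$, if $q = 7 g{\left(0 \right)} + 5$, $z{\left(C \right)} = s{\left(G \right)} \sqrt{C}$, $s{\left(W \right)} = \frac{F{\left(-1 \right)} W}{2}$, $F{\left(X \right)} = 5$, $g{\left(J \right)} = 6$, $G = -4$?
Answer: $-5264$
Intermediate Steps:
$s{\left(W \right)} = \frac{5 W}{2}$
$z{\left(C \right)} = - 10 \sqrt{C}$ ($z{\left(C \right)} = \frac{5}{2} \left(-4\right) \sqrt{C} = - 10 \sqrt{C}$)
$q = 47$ ($q = 7 \cdot 6 + 5 = 42 + 5 = 47$)
$- 112 \left(z{\left(0 \right)} + q\right) = - 112 \left(- 10 \sqrt{0} + 47\right) = - 112 \left(\left(-10\right) 0 + 47\right) = - 112 \left(0 + 47\right) = \left(-112\right) 47 = -5264$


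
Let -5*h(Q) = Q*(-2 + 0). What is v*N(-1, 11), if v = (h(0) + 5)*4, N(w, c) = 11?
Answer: 220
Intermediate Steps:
h(Q) = 2*Q/5 (h(Q) = -Q*(-2 + 0)/5 = -Q*(-2)/5 = -(-2)*Q/5 = 2*Q/5)
v = 20 (v = ((⅖)*0 + 5)*4 = (0 + 5)*4 = 5*4 = 20)
v*N(-1, 11) = 20*11 = 220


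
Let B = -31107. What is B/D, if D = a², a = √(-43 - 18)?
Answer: 31107/61 ≈ 509.95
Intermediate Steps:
a = I*√61 (a = √(-61) = I*√61 ≈ 7.8102*I)
D = -61 (D = (I*√61)² = -61)
B/D = -31107/(-61) = -31107*(-1/61) = 31107/61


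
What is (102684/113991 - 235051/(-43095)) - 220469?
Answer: -361003329466828/1637480715 ≈ -2.2046e+5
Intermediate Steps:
(102684/113991 - 235051/(-43095)) - 220469 = (102684*(1/113991) - 235051*(-1/43095)) - 220469 = (34228/37997 + 235051/43095) - 220469 = 10406288507/1637480715 - 220469 = -361003329466828/1637480715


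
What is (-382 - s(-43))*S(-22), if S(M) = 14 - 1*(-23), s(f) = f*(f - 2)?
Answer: -85729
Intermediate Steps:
s(f) = f*(-2 + f)
S(M) = 37 (S(M) = 14 + 23 = 37)
(-382 - s(-43))*S(-22) = (-382 - (-43)*(-2 - 43))*37 = (-382 - (-43)*(-45))*37 = (-382 - 1*1935)*37 = (-382 - 1935)*37 = -2317*37 = -85729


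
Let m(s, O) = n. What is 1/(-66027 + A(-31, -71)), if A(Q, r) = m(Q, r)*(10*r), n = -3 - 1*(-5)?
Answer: -1/67447 ≈ -1.4826e-5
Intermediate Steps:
n = 2 (n = -3 + 5 = 2)
m(s, O) = 2
A(Q, r) = 20*r (A(Q, r) = 2*(10*r) = 20*r)
1/(-66027 + A(-31, -71)) = 1/(-66027 + 20*(-71)) = 1/(-66027 - 1420) = 1/(-67447) = -1/67447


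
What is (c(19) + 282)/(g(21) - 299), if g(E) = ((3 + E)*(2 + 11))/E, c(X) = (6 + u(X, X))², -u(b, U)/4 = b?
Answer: -36274/1989 ≈ -18.237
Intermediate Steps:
u(b, U) = -4*b
c(X) = (6 - 4*X)²
g(E) = (39 + 13*E)/E (g(E) = ((3 + E)*13)/E = (39 + 13*E)/E)
(c(19) + 282)/(g(21) - 299) = (4*(-3 + 2*19)² + 282)/((13 + 39/21) - 299) = (4*(-3 + 38)² + 282)/((13 + 39*(1/21)) - 299) = (4*35² + 282)/((13 + 13/7) - 299) = (4*1225 + 282)/(104/7 - 299) = (4900 + 282)/(-1989/7) = 5182*(-7/1989) = -36274/1989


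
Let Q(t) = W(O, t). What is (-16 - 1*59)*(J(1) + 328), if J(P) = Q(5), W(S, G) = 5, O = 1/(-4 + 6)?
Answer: -24975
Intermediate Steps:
O = ½ (O = 1/2 = ½ ≈ 0.50000)
Q(t) = 5
J(P) = 5
(-16 - 1*59)*(J(1) + 328) = (-16 - 1*59)*(5 + 328) = (-16 - 59)*333 = -75*333 = -24975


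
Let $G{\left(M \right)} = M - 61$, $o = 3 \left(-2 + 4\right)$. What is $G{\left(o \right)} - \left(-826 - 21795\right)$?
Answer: $22566$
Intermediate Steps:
$o = 6$ ($o = 3 \cdot 2 = 6$)
$G{\left(M \right)} = -61 + M$
$G{\left(o \right)} - \left(-826 - 21795\right) = \left(-61 + 6\right) - \left(-826 - 21795\right) = -55 - -22621 = -55 + 22621 = 22566$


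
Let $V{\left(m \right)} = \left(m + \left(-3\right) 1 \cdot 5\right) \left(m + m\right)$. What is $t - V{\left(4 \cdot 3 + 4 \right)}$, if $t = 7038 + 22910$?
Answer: $29916$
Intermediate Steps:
$t = 29948$
$V{\left(m \right)} = 2 m \left(-15 + m\right)$ ($V{\left(m \right)} = \left(m - 15\right) 2 m = \left(-15 + m\right) 2 m = 2 m \left(-15 + m\right)$)
$t - V{\left(4 \cdot 3 + 4 \right)} = 29948 - 2 \left(4 \cdot 3 + 4\right) \left(-15 + \left(4 \cdot 3 + 4\right)\right) = 29948 - 2 \left(12 + 4\right) \left(-15 + \left(12 + 4\right)\right) = 29948 - 2 \cdot 16 \left(-15 + 16\right) = 29948 - 2 \cdot 16 \cdot 1 = 29948 - 32 = 29916$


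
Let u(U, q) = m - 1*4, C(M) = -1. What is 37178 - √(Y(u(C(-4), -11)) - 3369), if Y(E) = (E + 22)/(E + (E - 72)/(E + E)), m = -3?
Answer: 37178 - I*√1220199/19 ≈ 37178.0 - 58.138*I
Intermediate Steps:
u(U, q) = -7 (u(U, q) = -3 - 1*4 = -3 - 4 = -7)
Y(E) = (22 + E)/(E + (-72 + E)/(2*E)) (Y(E) = (22 + E)/(E + (-72 + E)/((2*E))) = (22 + E)/(E + (-72 + E)*(1/(2*E))) = (22 + E)/(E + (-72 + E)/(2*E)))
37178 - √(Y(u(C(-4), -11)) - 3369) = 37178 - √(2*(-7)*(22 - 7)/(-72 - 7 + 2*(-7)²) - 3369) = 37178 - √(2*(-7)*15/(-72 - 7 + 2*49) - 3369) = 37178 - √(2*(-7)*15/(-72 - 7 + 98) - 3369) = 37178 - √(2*(-7)*15/19 - 3369) = 37178 - √(2*(-7)*(1/19)*15 - 3369) = 37178 - √(-210/19 - 3369) = 37178 - √(-64221/19) = 37178 - I*√1220199/19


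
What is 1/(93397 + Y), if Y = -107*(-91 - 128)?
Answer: 1/116830 ≈ 8.5595e-6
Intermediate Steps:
Y = 23433 (Y = -107*(-219) = 23433)
1/(93397 + Y) = 1/(93397 + 23433) = 1/116830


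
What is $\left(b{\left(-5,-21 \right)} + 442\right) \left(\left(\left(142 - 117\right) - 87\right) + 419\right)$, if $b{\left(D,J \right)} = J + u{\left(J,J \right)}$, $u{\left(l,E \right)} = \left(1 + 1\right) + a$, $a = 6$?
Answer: $153153$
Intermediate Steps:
$u{\left(l,E \right)} = 8$ ($u{\left(l,E \right)} = \left(1 + 1\right) + 6 = 2 + 6 = 8$)
$b{\left(D,J \right)} = 8 + J$ ($b{\left(D,J \right)} = J + 8 = 8 + J$)
$\left(b{\left(-5,-21 \right)} + 442\right) \left(\left(\left(142 - 117\right) - 87\right) + 419\right) = \left(\left(8 - 21\right) + 442\right) \left(\left(\left(142 - 117\right) - 87\right) + 419\right) = \left(-13 + 442\right) \left(\left(25 - 87\right) + 419\right) = 429 \left(-62 + 419\right) = 429 \cdot 357 = 153153$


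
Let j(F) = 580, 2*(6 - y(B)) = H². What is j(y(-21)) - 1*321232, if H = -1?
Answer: -320652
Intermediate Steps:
y(B) = 11/2 (y(B) = 6 - ½*(-1)² = 6 - ½*1 = 6 - ½ = 11/2)
j(y(-21)) - 1*321232 = 580 - 1*321232 = 580 - 321232 = -320652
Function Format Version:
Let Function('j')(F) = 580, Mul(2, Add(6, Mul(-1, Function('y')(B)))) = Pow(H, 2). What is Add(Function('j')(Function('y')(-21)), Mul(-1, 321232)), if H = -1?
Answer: -320652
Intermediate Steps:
Function('y')(B) = Rational(11, 2) (Function('y')(B) = Add(6, Mul(Rational(-1, 2), Pow(-1, 2))) = Add(6, Mul(Rational(-1, 2), 1)) = Add(6, Rational(-1, 2)) = Rational(11, 2))
Add(Function('j')(Function('y')(-21)), Mul(-1, 321232)) = Add(580, Mul(-1, 321232)) = Add(580, -321232) = -320652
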